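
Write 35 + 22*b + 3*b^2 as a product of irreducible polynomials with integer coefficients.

(3*b + 7)*(b + 5)

Need a pair with product 3·35 = 105 and sum 22: that's 15 and 7.
Split the middle term: 3*b^2 + 15*b + 7*b + 35 = 3*b*(b + 5) + 7*(b + 5).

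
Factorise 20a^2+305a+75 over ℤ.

5(4a+1)(a+15)

Pull out the common factor 5, then factor the remaining trinomial.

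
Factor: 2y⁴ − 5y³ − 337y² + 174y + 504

By the rational root theorem, y = 14 is a root, giving the factor (y − 14) and quotient 2y³ + 23y² − 15y − 36.
Next, y = −1 is a root, giving the factor (y + 1) and quotient 2y² + 21y − 36.
The remaining quadratic factors as (y + 12)(2y − 3).

(2y − 3)(y + 1)(y + 12)(y − 14)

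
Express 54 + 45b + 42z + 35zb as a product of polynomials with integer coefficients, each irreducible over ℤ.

Group as (35zb + 42z) + (45b + 54) = 7z(5b + 6) + 9(5b + 6).
Both groups share the factor (5b + 6).

(5b + 6)(7z + 9)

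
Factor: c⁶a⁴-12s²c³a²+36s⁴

Recognize a perfect-square trinomial with the parts c³a² and 6s².

(6s²-c³a²)²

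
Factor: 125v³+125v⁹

Every term has a factor of 125v³; factoring it out leaves v⁶+1.
Recognize a sum of cubes with the parts 1 and v².

125v³(v²+1)(v⁴−v²+1)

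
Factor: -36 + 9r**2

9(r + 2)(r - 2)

Pull out the common factor 9; r**2 - 4 is a difference of squares.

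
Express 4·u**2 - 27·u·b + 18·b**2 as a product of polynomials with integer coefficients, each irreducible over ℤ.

Group: 4·u·(u - 6·b) - 3·b·(u - 6·b); both groups contain (u - 6·b).

(4·u - 3·b)·(u - 6·b)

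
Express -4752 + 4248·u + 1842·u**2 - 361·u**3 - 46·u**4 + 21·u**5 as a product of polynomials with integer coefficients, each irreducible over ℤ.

Among the possible rational roots, u = -3 is a root, so (u + 3) is a factor; dividing leaves 21·u**4 - 109·u**3 - 34·u**2 + 1944·u - 1584.
Then u = 6/7 is a root, so (7·u - 6) is a factor; dividing leaves 3·u**3 - 13·u**2 - 16·u + 264.
Next, u = -11/3 is a root, so (3·u + 11) divides it; the quotient is u**2 - 8·u + 24.
The quadratic u**2 - 8·u + 24 has discriminant -32 < 0 and is irreducible over ℤ.

(3·u + 11)·(7·u - 6)·(u + 3)·(u**2 - 8·u + 24)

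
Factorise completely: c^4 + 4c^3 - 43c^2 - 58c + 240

(c + 3)(c + 8)(c - 2)(c - 5)

By the rational root theorem, c = -8 is a root, giving the factor (c + 8) and quotient c^3 - 4c^2 - 11c + 30.
Next, c = -3 is a root, so (c + 3) divides it; the quotient is c^2 - 7c + 10.
The remaining quadratic factors as (c - 2)(c - 5).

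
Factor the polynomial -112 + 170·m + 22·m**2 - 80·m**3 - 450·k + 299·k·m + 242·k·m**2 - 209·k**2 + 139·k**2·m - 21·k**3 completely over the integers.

Group: 3·k·(-7·k**2 + 58·k·m - 51·k - 16·m**2 + 30·m - 14) + (5·m + 8)·(-7·k**2 + 58·k·m - 51·k - 16·m**2 + 30·m - 14); both groups contain (-7·k**2 + 58·k·m - 51·k - 16·m**2 + 30·m - 14), so (3·k + 5·m + 8) is a factor with cofactor -7·k**2 + 58·k·m - 51·k - 16·m**2 + 30·m - 14.
The cofactor groups again: -7·k**2 + 58·k·m - 51·k - 16·m**2 + 30·m - 14 = -k·(7·k - 2·m + 2) + (8·m - 7)·(7·k - 2·m + 2); both groups contain (7·k - 2·m + 2), giving -(k - 8·m + 7)·(7·k - 2·m + 2).

-(3·k + 5·m + 8)·(7·k - 2·m + 2)·(k - 8·m + 7)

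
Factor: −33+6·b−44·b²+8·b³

Group as (8·b³+6·b) + (−44·b²−33) = 2·b·(4·b²+3) − 11·(4·b²+3).
Both groups share the factor (4·b²+3).

(2·b−11)·(4·b²+3)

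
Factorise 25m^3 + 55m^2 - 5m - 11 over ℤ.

(5m + 11)(5m^2 - 1)

Group as (25m^3 - 5m) + (55m^2 - 11) = 5m(5m^2 - 1) + 11(5m^2 - 1).
Both groups share the factor (5m^2 - 1).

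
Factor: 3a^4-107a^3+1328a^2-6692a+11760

(3a-14)(a-12)(a-14)(a-5)

By the rational root theorem, a = 14 is a root, so (a-14) is a factor; dividing leaves 3a^3-65a^2+418a-840.
Continuing, a = 5 is a root, giving the factor (a-5) and quotient 3a^2-50a+168.
The remaining quadratic factors as (a-12)(3a-14).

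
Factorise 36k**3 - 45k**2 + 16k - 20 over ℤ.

Group as (36k**3 + 16k) + (-45k**2 - 20) = 4k(9k**2 + 4) - 5(9k**2 + 4).
Both groups share the factor (9k**2 + 4).

(4k - 5)(9k**2 + 4)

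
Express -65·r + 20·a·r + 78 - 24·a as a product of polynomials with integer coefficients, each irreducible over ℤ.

(4·a - 13)·(5·r - 6)

Group as (20·a·r - 24·a) + (-65·r + 78) = 4·a·(5·r - 6) - 13·(5·r - 6).
Both groups share the factor (5·r - 6).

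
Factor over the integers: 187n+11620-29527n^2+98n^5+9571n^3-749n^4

(2n-7)(7n+4)(7n-5)(n^2-4n+83)

Among the possible rational roots, n = 5/7 is a root, giving the factor (7n-5) and quotient 14n^4-97n^3+1298n^2-3291n-2324.
Then n = 7/2 is a root, so (2n-7) divides it; the quotient is 7n^3-24n^2+565n+332.
Continuing, n = -4/7 is a root, giving the factor (7n+4) and quotient n^2-4n+83.
The quadratic n^2-4n+83 has discriminant -316 < 0 and is irreducible over ℤ.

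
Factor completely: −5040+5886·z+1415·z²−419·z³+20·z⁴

Trying the rational-root candidates, z = 8 is a root, giving the factor (z−8) and quotient 20·z³−259·z²−657·z+630.
Next, z = −14/5 is a root, so (5·z+14) divides it; the quotient is 4·z²−63·z+45.
The remaining quadratic factors as (z−15)(4·z−3).

(4·z−3)·(5·z+14)·(z−15)·(z−8)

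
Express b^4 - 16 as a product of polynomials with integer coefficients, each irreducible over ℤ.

(b + 2)*(b - 2)*(b^2 + 4)

Difference of squares twice: with A = b and B = 2, A⁴ − B⁴ = (A² − B²)(A² + B²), and A² − B² factors again.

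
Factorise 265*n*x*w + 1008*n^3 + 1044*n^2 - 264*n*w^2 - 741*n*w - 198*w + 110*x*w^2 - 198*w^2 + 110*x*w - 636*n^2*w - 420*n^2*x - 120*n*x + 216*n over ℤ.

(12*n - 11*w)*(12*n - 5*x + 9)*(7*n + 2*w + 2)

Group: 12*n*(84*n^2 - 35*n*x + 24*n*w + 87*n - 10*x*w - 10*x + 18*w + 18) - 11*w*(84*n^2 - 35*n*x + 24*n*w + 87*n - 10*x*w - 10*x + 18*w + 18); both groups contain (84*n^2 - 35*n*x + 24*n*w + 87*n - 10*x*w - 10*x + 18*w + 18), so (12*n - 11*w) is a factor with cofactor 84*n^2 - 35*n*x + 24*n*w + 87*n - 10*x*w - 10*x + 18*w + 18.
The cofactor groups again: 84*n^2 - 35*n*x + 24*n*w + 87*n - 10*x*w - 10*x + 18*w + 18 = 12*n*(7*n + 2*w + 2) + (-5*x + 9)*(7*n + 2*w + 2); both groups contain (7*n + 2*w + 2), giving (12*n - 5*x + 9)*(7*n + 2*w + 2).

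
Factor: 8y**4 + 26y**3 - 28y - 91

Group as (8y**4 - 28y) + (26y**3 - 91) = 4y(2y**3 - 7) + 13(2y**3 - 7).
Both groups share the factor (2y**3 - 7).

(4y + 13)(2y**3 - 7)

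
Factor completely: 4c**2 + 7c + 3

Need a pair with product 4·3 = 12 and sum 7: that's 4 and 3.
Split the middle term: 4c**2 + 4c + 3c + 3 = 4c(c + 1) + 3(c + 1).

(4c + 3)(c + 1)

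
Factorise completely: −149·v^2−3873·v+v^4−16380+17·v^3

Trying the rational-root candidates, v = −7 is a root, giving the factor (v+7) and quotient v^3+10·v^2−219·v−2340.
Then v = −12 is a root, so (v+12) is a factor; dividing leaves v^2−2·v−195.
The remaining quadratic factors as (v−15)(v+13).

(v+12)·(v+13)·(v+7)·(v−15)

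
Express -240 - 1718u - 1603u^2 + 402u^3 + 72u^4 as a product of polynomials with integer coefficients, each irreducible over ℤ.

(3u - 10)(4u + 3)(6u + 1)(u + 8)

By the rational root theorem, u = 10/3 is a root, giving the factor (3u - 10) and quotient 24u^3 + 214u^2 + 179u + 24.
Then u = -1/6 is a root, giving the factor (6u + 1) and quotient 4u^2 + 35u + 24.
The remaining quadratic factors as (u + 8)(4u + 3).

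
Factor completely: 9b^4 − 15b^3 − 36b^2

Pull out the common factor 3b^2, then factor the remaining trinomial.

3b^2(3b + 4)(b − 3)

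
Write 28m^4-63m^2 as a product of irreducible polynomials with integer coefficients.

7m^2(2m+3)(2m-3)

Pull out the common factor 7m^2; 4m^2-9 is a difference of squares.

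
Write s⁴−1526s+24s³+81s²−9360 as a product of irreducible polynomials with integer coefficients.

(s+10)(s+13)(s+9)(s−8)

Testing divisors of the constant over divisors of the leading coefficient, s = −13 is a root, so (s+13) is a factor; dividing leaves s³+11s²−62s−720.
Then s = −9 is a root, so (s+9) divides it; the quotient is s²+2s−80.
The remaining quadratic factors as (s−8)(s+10).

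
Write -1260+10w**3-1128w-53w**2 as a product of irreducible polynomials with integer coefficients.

By the rational root theorem, w = -15/2 is a root, so (2w+15) is a factor; dividing leaves 5w**2-64w-84.
The remaining quadratic factors as (5w+6)(w-14).

(2w+15)(5w+6)(w-14)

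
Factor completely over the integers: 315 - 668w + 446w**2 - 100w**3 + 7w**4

Trying the rational-root candidates, w = 5 is a root, giving the factor (w - 5) and quotient 7w**3 - 65w**2 + 121w - 63.
Continuing, w = 7 is a root, so (w - 7) divides it; the quotient is 7w**2 - 16w + 9.
The remaining quadratic factors as (7w - 9)(w - 1).

(7w - 9)(w - 1)(w - 5)(w - 7)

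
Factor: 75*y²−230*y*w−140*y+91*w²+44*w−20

Group: 15*y*(5*y−13*w−10) + (−7*w+2)*(5*y−13*w−10); both groups contain (5*y−13*w−10).

(5*y−13*w−10)*(15*y−7*w+2)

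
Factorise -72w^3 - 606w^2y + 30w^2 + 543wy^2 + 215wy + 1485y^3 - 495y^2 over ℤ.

Group: w(-72w^2 + 42wy + 30w + 165y^2 - 55y) + 9y(-72w^2 + 42wy + 30w + 165y^2 - 55y); both groups contain (-72w^2 + 42wy + 30w + 165y^2 - 55y), so (w + 9y) is a factor with cofactor -72w^2 + 42wy + 30w + 165y^2 - 55y.
The cofactor groups again: -72w^2 + 42wy + 30w + 165y^2 - 55y = -12w(6w - 11y) + (-15y + 5)(6w - 11y); both groups contain (6w - 11y), giving -(12w + 15y - 5)(6w - 11y).

-(12w + 15y - 5)(6w - 11y)(w + 9y)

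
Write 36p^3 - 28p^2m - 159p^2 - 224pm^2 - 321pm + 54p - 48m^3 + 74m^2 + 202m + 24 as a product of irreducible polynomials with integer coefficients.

Group: 9p(4p^2 - 4pm - 15p - 24m^2 - 35m - 4) + (2m - 6)(4p^2 - 4pm - 15p - 24m^2 - 35m - 4); both groups contain (4p^2 - 4pm - 15p - 24m^2 - 35m - 4), so (9p + 2m - 6) is a factor with cofactor 4p^2 - 4pm - 15p - 24m^2 - 35m - 4.
The cofactor groups again: 4p^2 - 4pm - 15p - 24m^2 - 35m - 4 = 4p(p - 3m - 4) + (8m + 1)(p - 3m - 4); both groups contain (p - 3m - 4), giving (4p + 8m + 1)(p - 3m - 4).

(p - 3m - 4)(9p + 2m - 6)(4p + 8m + 1)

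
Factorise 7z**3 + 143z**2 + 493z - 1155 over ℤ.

(7z - 11)(z + 15)(z + 7)

Among the possible rational roots, z = 11/7 is a root, so (7z - 11) divides it; the quotient is z**2 + 22z + 105.
The remaining quadratic factors as (z + 15)(z + 7).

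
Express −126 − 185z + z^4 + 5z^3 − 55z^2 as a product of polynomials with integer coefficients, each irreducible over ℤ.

Testing divisors of the constant over divisors of the leading coefficient, z = −2 is a root, so (z + 2) is a factor; dividing leaves z^3 + 3z^2 − 61z − 63.
Next, z = 7 is a root, so (z − 7) divides it; the quotient is z^2 + 10z + 9.
The remaining quadratic factors as (z + 1)(z + 9).

(z + 1)(z + 2)(z + 9)(z − 7)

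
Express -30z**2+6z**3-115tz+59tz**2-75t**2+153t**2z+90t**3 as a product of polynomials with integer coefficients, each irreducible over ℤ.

Group: 6t(15t**2+23tz+6z**2) + (z-5)(15t**2+23tz+6z**2); both groups contain (15t**2+23tz+6z**2), so (6t+z-5) is a factor with cofactor 15t**2+23tz+6z**2.
The cofactor groups again: 15t**2+23tz+6z**2 = 3t(5t+6z) + z(5t+6z); both groups contain (5t+6z), giving (3t+z)(5t+6z).

(3t+z)(5t+6z)(6t+z-5)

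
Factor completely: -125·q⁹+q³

-q³·(5·q²-1)·(25·q⁴+5·q²+1)

Factor out q³ first: what remains is -125·q⁶+1.
Recognize a difference of cubes with the parts 1 and 5·q².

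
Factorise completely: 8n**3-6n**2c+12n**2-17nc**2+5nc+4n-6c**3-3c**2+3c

Group: 2n(4n**2-5nc+4n-6c**2+3c) + (c+1)(4n**2-5nc+4n-6c**2+3c); both groups contain (4n**2-5nc+4n-6c**2+3c), so (2n+c+1) is a factor with cofactor 4n**2-5nc+4n-6c**2+3c.
The cofactor groups again: 4n**2-5nc+4n-6c**2+3c = 4n(n-2c+1) + 3c(n-2c+1); both groups contain (n-2c+1), giving (4n+3c)(n-2c+1).

(n-2c+1)(4n+3c)(2n+c+1)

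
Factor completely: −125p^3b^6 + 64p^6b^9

Factor out p^3b^6 first: what remains is 64p^3b^3 − 125.
Recognize a difference of cubes with the parts 4pb and 5.

b^6p^3(4pb − 5)(16p^2b^2 + 20pb + 25)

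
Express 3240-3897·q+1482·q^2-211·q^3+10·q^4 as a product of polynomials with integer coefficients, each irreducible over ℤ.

By the rational root theorem, q = 9 is a root, so (q-9) is a factor; dividing leaves 10·q^3-121·q^2+393·q-360.
Next, q = 15/2 is a root, so (2·q-15) divides it; the quotient is 5·q^2-23·q+24.
The remaining quadratic factors as (q-3)(5·q-8).

(2·q-15)·(5·q-8)·(q-3)·(q-9)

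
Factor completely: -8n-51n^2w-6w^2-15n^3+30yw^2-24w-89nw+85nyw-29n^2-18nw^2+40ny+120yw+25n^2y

Group: n(-15n^2+25ny-6nw-29n+10yw+40y-2w-8) + 3w(-15n^2+25ny-6nw-29n+10yw+40y-2w-8); both groups contain (-15n^2+25ny-6nw-29n+10yw+40y-2w-8), so (n+3w) is a factor with cofactor -15n^2+25ny-6nw-29n+10yw+40y-2w-8.
The cofactor groups again: -15n^2+25ny-6nw-29n+10yw+40y-2w-8 = -3n(5n+2w+8) + (5y-1)(5n+2w+8); both groups contain (5n+2w+8), giving -(3n-5y+1)(5n+2w+8).

-(3n-5y+1)(5n+2w+8)(n+3w)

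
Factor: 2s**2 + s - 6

Need a pair with product 2·(-6) = -12 and sum 1: that's 4 and -3.
Split the middle term: 2s**2 + 4s - 3s - 6 = 2s(s + 2) - 3(s + 2).

(2s - 3)(s + 2)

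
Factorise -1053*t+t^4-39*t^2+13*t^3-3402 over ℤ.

Testing divisors of the constant over divisors of the leading coefficient, t = -7 is a root, giving the factor (t+7) and quotient t^3+6*t^2-81*t-486.
Continuing, t = 9 is a root, so (t-9) divides it; the quotient is t^2+15*t+54.
The remaining quadratic factors as (t+9)(t+6).

(t+6)*(t+7)*(t+9)*(t-9)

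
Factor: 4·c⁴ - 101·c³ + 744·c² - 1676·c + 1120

(4·c - 5)·(c - 14)·(c - 2)·(c - 8)

Testing divisors of the constant over divisors of the leading coefficient, c = 5/4 is a root, so (4·c - 5) is a factor; dividing leaves c³ - 24·c² + 156·c - 224.
Then c = 8 is a root, giving the factor (c - 8) and quotient c² - 16·c + 28.
The remaining quadratic factors as (c - 2)(c - 14).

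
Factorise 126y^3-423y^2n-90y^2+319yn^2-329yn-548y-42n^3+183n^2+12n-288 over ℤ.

(7y-6n+9)(3y-7n-8)(6y-n+4)

Group: 6y(21y^2-67yn-29y+42n^2-15n-72) + (-n+4)(21y^2-67yn-29y+42n^2-15n-72); both groups contain (21y^2-67yn-29y+42n^2-15n-72), so (6y-n+4) is a factor with cofactor 21y^2-67yn-29y+42n^2-15n-72.
The cofactor groups again: 21y^2-67yn-29y+42n^2-15n-72 = 7y(3y-7n-8) + (-6n+9)(3y-7n-8); both groups contain (3y-7n-8), giving (7y-6n+9)(3y-7n-8).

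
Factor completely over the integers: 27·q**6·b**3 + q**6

Pull out the common factor q**6, leaving 27·b**3 + 1.
Recognize a sum of cubes with the parts 1 and 3·b.

q**6·(3·b + 1)·(9·b**2 - 3·b + 1)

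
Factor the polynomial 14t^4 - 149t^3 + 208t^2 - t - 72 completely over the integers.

(2t + 1)(7t - 8)(t - 1)(t - 9)

Trying the rational-root candidates, t = 1 is a root, so (t - 1) is a factor; dividing leaves 14t^3 - 135t^2 + 73t + 72.
Continuing, t = 8/7 is a root, so (7t - 8) is a factor; dividing leaves 2t^2 - 17t - 9.
The remaining quadratic factors as (t - 9)(2t + 1).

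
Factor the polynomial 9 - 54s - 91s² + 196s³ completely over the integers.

Trying the rational-root candidates, s = 1/7 is a root, so (7s - 1) divides it; the quotient is 28s² - 9s - 9.
The remaining quadratic factors as (7s + 3)(4s - 3).

(4s - 3)(7s + 3)(7s - 1)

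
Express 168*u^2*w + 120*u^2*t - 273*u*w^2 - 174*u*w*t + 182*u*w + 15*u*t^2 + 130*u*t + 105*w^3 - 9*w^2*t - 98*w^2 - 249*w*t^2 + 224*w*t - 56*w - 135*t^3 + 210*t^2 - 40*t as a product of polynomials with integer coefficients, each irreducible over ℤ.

(3*u - 3*w - 3*t + 4)*(7*w + 5*t)*(8*u - 5*w + 9*t - 2)

Group: 3*u*(56*u*w + 40*u*t - 35*w^2 + 38*w*t - 14*w + 45*t^2 - 10*t) + (-3*w - 3*t + 4)*(56*u*w + 40*u*t - 35*w^2 + 38*w*t - 14*w + 45*t^2 - 10*t); both groups contain (56*u*w + 40*u*t - 35*w^2 + 38*w*t - 14*w + 45*t^2 - 10*t), so (3*u - 3*w - 3*t + 4) is a factor with cofactor 56*u*w + 40*u*t - 35*w^2 + 38*w*t - 14*w + 45*t^2 - 10*t.
The cofactor groups again: 56*u*w + 40*u*t - 35*w^2 + 38*w*t - 14*w + 45*t^2 - 10*t = 8*u*(7*w + 5*t) + (-5*w + 9*t - 2)*(7*w + 5*t); both groups contain (7*w + 5*t), giving (8*u - 5*w + 9*t - 2)*(7*w + 5*t).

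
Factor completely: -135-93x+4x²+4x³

(2x+3)(2x+9)(x-5)

Among the possible rational roots, x = -3/2 is a root, giving the factor (2x+3) and quotient 2x²-x-45.
The remaining quadratic factors as (2x+9)(x-5).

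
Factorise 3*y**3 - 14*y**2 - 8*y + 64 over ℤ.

Trying the rational-root candidates, y = 4 is a root, so (y - 4) is a factor; dividing leaves 3*y**2 - 2*y - 16.
The remaining quadratic factors as (y + 2)(3*y - 8).

(3*y - 8)*(y + 2)*(y - 4)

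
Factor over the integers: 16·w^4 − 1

Difference of squares twice: with A = 2·w and B = 1, A⁴ − B⁴ = (A² − B²)(A² + B²), and A² − B² factors again.

(2·w + 1)·(2·w − 1)·(4·w^2 + 1)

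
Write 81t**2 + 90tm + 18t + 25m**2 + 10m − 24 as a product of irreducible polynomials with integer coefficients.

Group: 9t(9t + 5m − 4) + (5m + 6)(9t + 5m − 4); both groups contain (9t + 5m − 4).

(9t + 5m + 6)(9t + 5m − 4)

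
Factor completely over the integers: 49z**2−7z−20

(7z+4)(7z−5)

Need a pair with product 49·(−20) = −980 and sum −7: that's −35 and 28.
Split the middle term: 49z**2−35z + 28z−20 = 7z(7z−5) + 4(7z−5).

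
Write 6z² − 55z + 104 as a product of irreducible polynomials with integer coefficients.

(2z − 13)(3z − 8)

Need a pair with product 6·104 = 624 and sum −55: that's −16 and −39.
Split the middle term: 6z² − 16z − 39z + 104 = 2z(3z − 8) − 13(3z − 8).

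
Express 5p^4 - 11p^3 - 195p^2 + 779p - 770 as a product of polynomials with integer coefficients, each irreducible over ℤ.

(5p - 11)(p + 7)(p - 2)(p - 5)

Testing divisors of the constant over divisors of the leading coefficient, p = 5 is a root, so (p - 5) divides it; the quotient is 5p^3 + 14p^2 - 125p + 154.
Then p = -7 is a root, giving the factor (p + 7) and quotient 5p^2 - 21p + 22.
The remaining quadratic factors as (p - 2)(5p - 11).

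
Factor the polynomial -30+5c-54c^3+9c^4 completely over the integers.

(c-6)(9c^3+5)

Group as (9c^4+5c) + (-54c^3-30) = c(9c^3+5) - 6(9c^3+5).
Both groups share the factor (9c^3+5).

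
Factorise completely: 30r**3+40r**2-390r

Pull out the common factor 10r, then factor the remaining trinomial.

10r(3r+13)(r-3)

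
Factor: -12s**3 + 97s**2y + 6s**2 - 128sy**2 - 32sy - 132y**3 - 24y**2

-(3s + 2y)(4s - 11y - 2)(s - 6y)

Group: s(-12s**2 + 25sy + 6s + 22y**2 + 4y) - 6y(-12s**2 + 25sy + 6s + 22y**2 + 4y); both groups contain (-12s**2 + 25sy + 6s + 22y**2 + 4y), so (s - 6y) is a factor with cofactor -12s**2 + 25sy + 6s + 22y**2 + 4y.
The cofactor groups again: -12s**2 + 25sy + 6s + 22y**2 + 4y = -4s(3s + 2y) + (11y + 2)(3s + 2y); both groups contain (3s + 2y), giving -(4s - 11y - 2)(3s + 2y).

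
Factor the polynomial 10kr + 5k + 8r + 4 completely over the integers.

(2r + 1)(5k + 4)

Group as (10kr + 5k) + (8r + 4) = 5k(2r + 1) + 4(2r + 1).
Both groups share the factor (2r + 1).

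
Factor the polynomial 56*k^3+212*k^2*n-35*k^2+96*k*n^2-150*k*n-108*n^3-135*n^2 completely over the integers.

Group: k*(56*k^2+44*k*n-35*k-36*n^2-45*n) + 3*n*(56*k^2+44*k*n-35*k-36*n^2-45*n); both groups contain (56*k^2+44*k*n-35*k-36*n^2-45*n), so (k+3*n) is a factor with cofactor 56*k^2+44*k*n-35*k-36*n^2-45*n.
The cofactor groups again: 56*k^2+44*k*n-35*k-36*n^2-45*n = 8*k*(7*k+9*n) + (-4*n-5)*(7*k+9*n); both groups contain (7*k+9*n), giving (8*k-4*n-5)*(7*k+9*n).

(7*k+9*n)*(8*k-4*n-5)*(k+3*n)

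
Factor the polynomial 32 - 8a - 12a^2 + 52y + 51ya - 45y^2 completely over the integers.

Group: -5y(9y - 3a + 4) + (4a + 8)(9y - 3a + 4); both groups contain (9y - 3a + 4).

-(9y - 3a + 4)(5y - 4a - 8)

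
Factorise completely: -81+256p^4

Write as (16p^2)² − (9)², then factor 16p^2-9 once more.

(4p+3)(4p-3)(16p^2+9)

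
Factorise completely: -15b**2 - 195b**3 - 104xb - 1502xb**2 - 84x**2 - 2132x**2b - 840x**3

Group: 6x(-140x**2 - 332xb - 14x - 195b**2 - 15b) + b(-140x**2 - 332xb - 14x - 195b**2 - 15b); both groups contain (-140x**2 - 332xb - 14x - 195b**2 - 15b), so (6x + b) is a factor with cofactor -140x**2 - 332xb - 14x - 195b**2 - 15b.
The cofactor groups again: -140x**2 - 332xb - 14x - 195b**2 - 15b = -10x(14x + 15b) + (-13b - 1)(14x + 15b); both groups contain (14x + 15b), giving -(10x + 13b + 1)(14x + 15b).

-(10x + 13b + 1)(14x + 15b)(6x + b)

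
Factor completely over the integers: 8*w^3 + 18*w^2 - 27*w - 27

Trying the rational-root candidates, w = 3/2 is a root, giving the factor (2*w - 3) and quotient 4*w^2 + 15*w + 9.
The remaining quadratic factors as (w + 3)(4*w + 3).

(2*w - 3)*(4*w + 3)*(w + 3)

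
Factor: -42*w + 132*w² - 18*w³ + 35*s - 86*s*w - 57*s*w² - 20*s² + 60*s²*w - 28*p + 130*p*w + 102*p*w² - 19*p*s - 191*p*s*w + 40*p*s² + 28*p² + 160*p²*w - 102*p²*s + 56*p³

(2*p + 3*w - 1)*(4*p - 5*s + 6*w)*(7*p - 4*s - w + 7)

Group: 4*p*(14*p² - 8*p*s + 19*p*w + 7*p - 12*s*w + 4*s - 3*w² + 22*w - 7) + (-5*s + 6*w)*(14*p² - 8*p*s + 19*p*w + 7*p - 12*s*w + 4*s - 3*w² + 22*w - 7); both groups contain (14*p² - 8*p*s + 19*p*w + 7*p - 12*s*w + 4*s - 3*w² + 22*w - 7), so (4*p - 5*s + 6*w) is a factor with cofactor 14*p² - 8*p*s + 19*p*w + 7*p - 12*s*w + 4*s - 3*w² + 22*w - 7.
The cofactor groups again: 14*p² - 8*p*s + 19*p*w + 7*p - 12*s*w + 4*s - 3*w² + 22*w - 7 = 7*p*(2*p + 3*w - 1) + (-4*s - w + 7)*(2*p + 3*w - 1); both groups contain (2*p + 3*w - 1), giving (7*p - 4*s - w + 7)*(2*p + 3*w - 1).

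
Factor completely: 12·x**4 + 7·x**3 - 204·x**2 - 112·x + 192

Testing divisors of the constant over divisors of the leading coefficient, x = 3/4 is a root, giving the factor (4·x - 3) and quotient 3·x**3 + 4·x**2 - 48·x - 64.
Continuing, x = -4 is a root, giving the factor (x + 4) and quotient 3·x**2 - 8·x - 16.
The remaining quadratic factors as (x - 4)(3·x + 4).

(3·x + 4)·(4·x - 3)·(x + 4)·(x - 4)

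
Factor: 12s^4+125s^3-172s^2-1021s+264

Testing divisors of the constant over divisors of the leading coefficient, s = -11 is a root, so (s+11) divides it; the quotient is 12s^3-7s^2-95s+24.
Next, s = 1/4 is a root, so (4s-1) is a factor; dividing leaves 3s^2-s-24.
The remaining quadratic factors as (3s+8)(s-3).

(3s+8)(4s-1)(s+11)(s-3)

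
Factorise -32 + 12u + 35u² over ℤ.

Need a pair with product 35·(-32) = -1120 and sum 12: that's 40 and -28.
Split the middle term: 35u² + 40u - 28u - 32 = 5u(7u + 8) - 4(7u + 8).

(5u - 4)(7u + 8)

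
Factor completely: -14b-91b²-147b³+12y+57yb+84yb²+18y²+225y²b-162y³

-(3y-3b-1)(6y-7b)(9y+7b+2)

Group: 6y(-27y²+6yb+3y+21b²+13b+2) - 7b(-27y²+6yb+3y+21b²+13b+2); both groups contain (-27y²+6yb+3y+21b²+13b+2), so (6y-7b) is a factor with cofactor -27y²+6yb+3y+21b²+13b+2.
The cofactor groups again: -27y²+6yb+3y+21b²+13b+2 = -3y(9y+7b+2) + (3b+1)(9y+7b+2); both groups contain (9y+7b+2), giving -(3y-3b-1)(9y+7b+2).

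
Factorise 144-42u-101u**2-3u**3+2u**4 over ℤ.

Testing divisors of the constant over divisors of the leading coefficient, u = 1 is a root, so (u-1) is a factor; dividing leaves 2u**3-u**2-102u-144.
Continuing, u = 8 is a root, giving the factor (u-8) and quotient 2u**2+15u+18.
The remaining quadratic factors as (u+6)(2u+3).

(2u+3)(u+6)(u-1)(u-8)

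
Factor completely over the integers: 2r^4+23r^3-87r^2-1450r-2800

(2r+5)(r+10)(r+7)(r-8)

Among the possible rational roots, r = 8 is a root, so (r-8) is a factor; dividing leaves 2r^3+39r^2+225r+350.
Continuing, r = -10 is a root, so (r+10) divides it; the quotient is 2r^2+19r+35.
The remaining quadratic factors as (r+7)(2r+5).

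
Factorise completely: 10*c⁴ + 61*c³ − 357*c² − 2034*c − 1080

(2*c + 15)*(5*c + 3)*(c + 4)*(c − 6)

Testing divisors of the constant over divisors of the leading coefficient, c = −15/2 is a root, so (2*c + 15) divides it; the quotient is 5*c³ − 7*c² − 126*c − 72.
Next, c = −4 is a root, so (c + 4) divides it; the quotient is 5*c² − 27*c − 18.
The remaining quadratic factors as (c − 6)(5*c + 3).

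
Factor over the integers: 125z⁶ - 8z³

z³(5z - 2)(25z² + 10z + 4)

Pull out the common factor z³, leaving 125z³ - 8.
Recognize a difference of cubes with the parts 5z and 2.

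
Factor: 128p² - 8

8(4p + 1)(4p - 1)

Factor out 8, leaving 16p² - 1, which is a difference of two squares.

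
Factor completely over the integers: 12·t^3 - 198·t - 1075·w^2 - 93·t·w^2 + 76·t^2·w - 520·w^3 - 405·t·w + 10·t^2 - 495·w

(2·t + 13·w + 9)·(2·t + 5·w)·(3·t - 8·w - 11)

Group: 2·t·(6·t^2 + 23·t·w + 5·t - 104·w^2 - 215·w - 99) + 5·w·(6·t^2 + 23·t·w + 5·t - 104·w^2 - 215·w - 99); both groups contain (6·t^2 + 23·t·w + 5·t - 104·w^2 - 215·w - 99), so (2·t + 5·w) is a factor with cofactor 6·t^2 + 23·t·w + 5·t - 104·w^2 - 215·w - 99.
The cofactor groups again: 6·t^2 + 23·t·w + 5·t - 104·w^2 - 215·w - 99 = 2·t·(3·t - 8·w - 11) + (13·w + 9)·(3·t - 8·w - 11); both groups contain (3·t - 8·w - 11), giving (2·t + 13·w + 9)·(3·t - 8·w - 11).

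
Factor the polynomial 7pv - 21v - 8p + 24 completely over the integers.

(7v - 8)(p - 3)

Group as (7pv - 8p) + (-21v + 24) = p(7v - 8) - 3(7v - 8).
Both groups share the factor (7v - 8).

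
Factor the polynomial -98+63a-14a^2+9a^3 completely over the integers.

(9a-14)(a^2+7)

Group as (9a^3+63a) + (-14a^2-98) = 9a(a^2+7) - 14(a^2+7).
Both groups share the factor (a^2+7).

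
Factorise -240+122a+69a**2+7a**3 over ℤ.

(7a-8)(a+5)(a+6)

Testing divisors of the constant over divisors of the leading coefficient, a = -5 is a root, giving the factor (a+5) and quotient 7a**2+34a-48.
The remaining quadratic factors as (a+6)(7a-8).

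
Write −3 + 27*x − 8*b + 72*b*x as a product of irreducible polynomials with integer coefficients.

(8*b + 3)*(9*x − 1)

Group as (72*b*x − 8*b) + (27*x − 3) = 8*b*(9*x − 1) + 3*(9*x − 1).
Both groups share the factor (9*x − 1).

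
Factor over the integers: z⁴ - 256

(z)⁴ − (4)⁴ = ((z)² − (4)²)((z)² + (4)²); the first factor splits again, the second (z² + 16) is irreducible.

(z + 4)*(z - 4)*(z² + 16)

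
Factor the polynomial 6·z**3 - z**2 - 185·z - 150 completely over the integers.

(6·z + 5)·(z + 5)·(z - 6)

By the rational root theorem, z = -5 is a root, so (z + 5) is a factor; dividing leaves 6·z**2 - 31·z - 30.
The remaining quadratic factors as (6·z + 5)(z - 6).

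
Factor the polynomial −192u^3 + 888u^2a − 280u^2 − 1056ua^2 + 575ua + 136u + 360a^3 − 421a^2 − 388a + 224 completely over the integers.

−(8u − 5a + 8)(8u − 8a − 7)(3u − 9a + 4)

Group: 8u(−24u^2 + 96ua − 11u − 72a^2 − 31a + 28) + (−5a + 8)(−24u^2 + 96ua − 11u − 72a^2 − 31a + 28); both groups contain (−24u^2 + 96ua − 11u − 72a^2 − 31a + 28), so (8u − 5a + 8) is a factor with cofactor −24u^2 + 96ua − 11u − 72a^2 − 31a + 28.
The cofactor groups again: −24u^2 + 96ua − 11u − 72a^2 − 31a + 28 = −3u(8u − 8a − 7) + (9a − 4)(8u − 8a − 7); both groups contain (8u − 8a − 7), giving −(3u − 9a + 4)(8u − 8a − 7).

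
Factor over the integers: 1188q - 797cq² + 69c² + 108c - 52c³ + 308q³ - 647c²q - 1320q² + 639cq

-(13c - 4q + 12)(4c + 7q - 9)(c + 11q)

Group: c(-52c² - 75cq + 69c + 28q² - 120q + 108) + 11q(-52c² - 75cq + 69c + 28q² - 120q + 108); both groups contain (-52c² - 75cq + 69c + 28q² - 120q + 108), so (c + 11q) is a factor with cofactor -52c² - 75cq + 69c + 28q² - 120q + 108.
The cofactor groups again: -52c² - 75cq + 69c + 28q² - 120q + 108 = -4c(13c - 4q + 12) + (-7q + 9)(13c - 4q + 12); both groups contain (13c - 4q + 12), giving -(4c + 7q - 9)(13c - 4q + 12).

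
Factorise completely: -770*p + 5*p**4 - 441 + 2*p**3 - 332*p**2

(5*p + 7)*(p + 1)*(p + 7)*(p - 9)

By the rational root theorem, p = 9 is a root, giving the factor (p - 9) and quotient 5*p**3 + 47*p**2 + 91*p + 49.
Continuing, p = -7 is a root, so (p + 7) is a factor; dividing leaves 5*p**2 + 12*p + 7.
The remaining quadratic factors as (5*p + 7)(p + 1).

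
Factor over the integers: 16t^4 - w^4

(2t + w)(2t - w)(4t^2 + w^2)

Difference of squares twice: with A = 2t and B = w, A⁴ − B⁴ = (A² − B²)(A² + B²), and A² − B² factors again.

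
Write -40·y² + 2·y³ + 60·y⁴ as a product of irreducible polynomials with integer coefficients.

Pull out the common factor 2·y², then factor the remaining trinomial.

2·y²·(5·y - 4)·(6·y + 5)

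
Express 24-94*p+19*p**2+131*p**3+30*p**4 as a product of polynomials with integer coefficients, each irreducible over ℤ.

(2*p-1)*(3*p-1)*(5*p+6)*(p+4)

By the rational root theorem, p = -6/5 is a root, so (5*p+6) divides it; the quotient is 6*p**3+19*p**2-19*p+4.
Then p = 1/2 is a root, so (2*p-1) is a factor; dividing leaves 3*p**2+11*p-4.
The remaining quadratic factors as (3*p-1)(p+4).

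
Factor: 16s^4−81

Write as (4s^2)² − (9)², then factor 4s^2−9 once more.

(2s+3)(2s−3)(4s^2+9)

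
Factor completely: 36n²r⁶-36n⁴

-36n²(n+r³)(n-r³)

Pull out the common factor 36n², leaving -n²+r⁶.
Recognize a difference of squares with the parts r³ and n.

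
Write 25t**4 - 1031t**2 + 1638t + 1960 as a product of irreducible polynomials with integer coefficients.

(5t + 4)(5t - 14)(t + 7)(t - 5)

Trying the rational-root candidates, t = 5 is a root, so (t - 5) is a factor; dividing leaves 25t**3 + 125t**2 - 406t - 392.
Then t = 14/5 is a root, so (5t - 14) divides it; the quotient is 5t**2 + 39t + 28.
The remaining quadratic factors as (t + 7)(5t + 4).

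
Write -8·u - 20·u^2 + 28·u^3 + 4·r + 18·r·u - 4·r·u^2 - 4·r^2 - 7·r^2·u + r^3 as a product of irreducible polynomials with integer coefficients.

(r + 2·u - 2)·(r - 2·u)·(r - 7·u - 2)

Group: r·(r^2 - 2·r - 4·u^2 + 4·u) + (-7·u - 2)·(r^2 - 2·r - 4·u^2 + 4·u); both groups contain (r^2 - 2·r - 4·u^2 + 4·u), so (r - 7·u - 2) is a factor with cofactor r^2 - 2·r - 4·u^2 + 4·u.
The cofactor groups again: r^2 - 2·r - 4·u^2 + 4·u = r·(r + 2·u - 2) - 2·u·(r + 2·u - 2); both groups contain (r + 2·u - 2), giving (r - 2·u)·(r + 2·u - 2).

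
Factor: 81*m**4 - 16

Difference of squares twice: with A = 3*m and B = 2, A⁴ − B⁴ = (A² − B²)(A² + B²), and A² − B² factors again.

(3*m + 2)*(3*m - 2)*(9*m**2 + 4)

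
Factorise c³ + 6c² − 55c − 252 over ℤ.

(c + 4)(c + 9)(c − 7)

Trying the rational-root candidates, c = 7 is a root, so (c − 7) divides it; the quotient is c² + 13c + 36.
The remaining quadratic factors as (c + 9)(c + 4).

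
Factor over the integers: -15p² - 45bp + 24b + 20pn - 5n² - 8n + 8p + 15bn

-(15p - 5n - 8)(3b + p - n)

Group: -15p(3b + p - n) + (5n + 8)(3b + p - n); both groups contain (3b + p - n).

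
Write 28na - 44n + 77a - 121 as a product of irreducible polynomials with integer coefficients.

(4n + 11)(7a - 11)

Group as (28na - 44n) + (77a - 121) = 4n(7a - 11) + 11(7a - 11).
Both groups share the factor (7a - 11).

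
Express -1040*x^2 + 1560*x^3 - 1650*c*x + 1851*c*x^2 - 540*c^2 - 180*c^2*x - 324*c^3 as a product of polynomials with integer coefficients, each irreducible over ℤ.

Group: 9*c*(-36*c^2 + 12*c*x - 60*c + 195*x^2 - 130*x) + 8*x*(-36*c^2 + 12*c*x - 60*c + 195*x^2 - 130*x); both groups contain (-36*c^2 + 12*c*x - 60*c + 195*x^2 - 130*x), so (9*c + 8*x) is a factor with cofactor -36*c^2 + 12*c*x - 60*c + 195*x^2 - 130*x.
The cofactor groups again: -36*c^2 + 12*c*x - 60*c + 195*x^2 - 130*x = -6*c*(6*c - 15*x + 10) - 13*x*(6*c - 15*x + 10); both groups contain (6*c - 15*x + 10), giving -(6*c + 13*x)*(6*c - 15*x + 10).

-(6*c + 13*x)*(6*c - 15*x + 10)*(9*c + 8*x)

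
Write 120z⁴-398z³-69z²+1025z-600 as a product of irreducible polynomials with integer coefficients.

Among the possible rational roots, z = -8/5 is a root, so (5z+8) divides it; the quotient is 24z³-118z²+175z-75.
Continuing, z = 3/4 is a root, so (4z-3) divides it; the quotient is 6z²-25z+25.
The remaining quadratic factors as (3z-5)(2z-5).

(2z-5)(3z-5)(4z-3)(5z+8)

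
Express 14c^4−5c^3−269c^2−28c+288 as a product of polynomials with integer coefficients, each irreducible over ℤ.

Trying the rational-root candidates, c = 9/2 is a root, so (2c−9) divides it; the quotient is 7c^3+29c^2−4c−32.
Continuing, c = −8/7 is a root, so (7c+8) divides it; the quotient is c^2+3c−4.
The remaining quadratic factors as (c−1)(c+4).

(2c−9)(7c+8)(c+4)(c−1)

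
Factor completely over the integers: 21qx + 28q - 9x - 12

(3x + 4)(7q - 3)

Group as (21qx + 28q) + (-9x - 12) = 7q(3x + 4) - 3(3x + 4).
Both groups share the factor (3x + 4).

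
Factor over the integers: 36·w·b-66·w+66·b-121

(6·b-11)·(6·w+11)

Group as (36·w·b-66·w) + (66·b-121) = 6·w·(6·b-11) + 11·(6·b-11).
Both groups share the factor (6·b-11).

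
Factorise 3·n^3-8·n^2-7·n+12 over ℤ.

Trying the rational-root candidates, n = -4/3 is a root, so (3·n+4) divides it; the quotient is n^2-4·n+3.
The remaining quadratic factors as (n-1)(n-3).

(3·n+4)·(n-1)·(n-3)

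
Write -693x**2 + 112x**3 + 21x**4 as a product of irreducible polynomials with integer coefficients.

Pull out the common factor 7x**2, then factor the remaining trinomial.

7x**2(3x - 11)(x + 9)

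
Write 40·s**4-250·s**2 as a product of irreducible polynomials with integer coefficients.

Every term has a factor of 10·s**2. Then 4·s**2-25 = (2·s)² − (5)².

10·s**2·(2·s+5)·(2·s-5)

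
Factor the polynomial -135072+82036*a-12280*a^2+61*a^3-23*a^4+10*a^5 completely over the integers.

By the rational root theorem, a = 8 is a root, so (a-8) divides it; the quotient is 10*a^4+57*a^3+517*a^2-8144*a+16884.
Then a = 14/5 is a root, so (5*a-14) divides it; the quotient is 2*a^3+17*a^2+151*a-1206.
Then a = 9/2 is a root, giving the factor (2*a-9) and quotient a^2+13*a+134.
The quadratic a^2+13*a+134 has discriminant -367 < 0 and is irreducible over ℤ.

(2*a-9)*(5*a-14)*(a-8)*(a^2+13*a+134)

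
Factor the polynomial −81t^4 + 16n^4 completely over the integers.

Difference of squares twice: with A = 2n and B = 3t, A⁴ − B⁴ = (A² − B²)(A² + B²), and A² − B² factors again.

(2n + 3t)(2n − 3t)(4n^2 + 9t^2)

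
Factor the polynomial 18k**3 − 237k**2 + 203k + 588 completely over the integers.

Trying the rational-root candidates, k = 12 is a root, so (k − 12) is a factor; dividing leaves 18k**2 − 21k − 49.
The remaining quadratic factors as (3k − 7)(6k + 7).

(3k − 7)(6k + 7)(k − 12)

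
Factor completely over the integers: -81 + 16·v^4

(2·v + 3)·(2·v - 3)·(4·v^2 + 9)

Write as (4·v^2)² − (9)², then factor 4·v^2 - 9 once more.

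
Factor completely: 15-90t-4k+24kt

Group as (24kt-4k) + (-90t+15) = 4k(6t-1) - 15(6t-1).
Both groups share the factor (6t-1).

(4k-15)(6t-1)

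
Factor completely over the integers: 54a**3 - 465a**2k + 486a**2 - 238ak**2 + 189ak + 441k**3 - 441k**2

Group: 6a(9a**2 - 88ak + 81a + 63k**2 - 63k) + 7k(9a**2 - 88ak + 81a + 63k**2 - 63k); both groups contain (9a**2 - 88ak + 81a + 63k**2 - 63k), so (6a + 7k) is a factor with cofactor 9a**2 - 88ak + 81a + 63k**2 - 63k.
The cofactor groups again: 9a**2 - 88ak + 81a + 63k**2 - 63k = a(9a - 7k) + (-9k + 9)(9a - 7k); both groups contain (9a - 7k), giving (a - 9k + 9)(9a - 7k).

(6a + 7k)(9a - 7k)(a - 9k + 9)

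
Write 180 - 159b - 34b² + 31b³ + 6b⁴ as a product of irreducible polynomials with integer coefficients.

(2b - 3)(3b - 4)(b + 3)(b + 5)

Trying the rational-root candidates, b = -5 is a root, so (b + 5) is a factor; dividing leaves 6b³ + b² - 39b + 36.
Next, b = 4/3 is a root, giving the factor (3b - 4) and quotient 2b² + 3b - 9.
The remaining quadratic factors as (2b - 3)(b + 3).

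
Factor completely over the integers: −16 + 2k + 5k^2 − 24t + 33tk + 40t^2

Group: 8t(5t + k + 2) + (5k − 8)(5t + k + 2); both groups contain (5t + k + 2).

(8t + 5k − 8)(5t + k + 2)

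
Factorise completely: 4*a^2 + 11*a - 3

(4*a - 1)*(a + 3)

Need a pair with product 4·(-3) = -12 and sum 11: that's 12 and -1.
Split the middle term: 4*a^2 + 12*a - a - 3 = 4*a*(a + 3) - (a + 3).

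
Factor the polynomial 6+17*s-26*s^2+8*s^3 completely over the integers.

(2*s-3)*(4*s+1)*(s-2)

By the rational root theorem, s = -1/4 is a root, so (4*s+1) is a factor; dividing leaves 2*s^2-7*s+6.
The remaining quadratic factors as (2*s-3)(s-2).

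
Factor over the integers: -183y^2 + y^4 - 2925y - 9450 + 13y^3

Trying the rational-root candidates, y = -6 is a root, giving the factor (y + 6) and quotient y^3 + 7y^2 - 225y - 1575.
Then y = -7 is a root, so (y + 7) is a factor; dividing leaves y^2 - 225.
The remaining quadratic factors as (y - 15)(y + 15).

(y + 15)(y + 6)(y + 7)(y - 15)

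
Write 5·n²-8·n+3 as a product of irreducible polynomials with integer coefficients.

(5·n-3)·(n-1)

Need a pair with product 5·3 = 15 and sum -8: that's -3 and -5.
Split the middle term: 5·n²-3·n - 5·n+3 = n·(5·n-3) - (5·n-3).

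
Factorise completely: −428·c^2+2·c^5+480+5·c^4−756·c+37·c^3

(2·c−1)·(c+2)·(c−5)·(c^2+6·c+48)

Testing divisors of the constant over divisors of the leading coefficient, c = 1/2 is a root, so (2·c−1) is a factor; dividing leaves c^4+3·c^3+20·c^2−204·c−480.
Then c = 5 is a root, so (c−5) is a factor; dividing leaves c^3+8·c^2+60·c+96.
Then c = −2 is a root, so (c+2) is a factor; dividing leaves c^2+6·c+48.
The quadratic c^2+6·c+48 has discriminant −156 < 0 and is irreducible over ℤ.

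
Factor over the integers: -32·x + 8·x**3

Every term has a factor of 8·x. Then x**2 - 4 = (x)² − (2)².

8·x·(x + 2)·(x - 2)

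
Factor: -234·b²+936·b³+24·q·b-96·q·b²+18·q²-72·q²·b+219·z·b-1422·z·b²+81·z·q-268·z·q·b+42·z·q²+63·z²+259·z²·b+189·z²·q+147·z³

Group: 7·z·(21·z²+21·z·q+55·z·b+9·z-36·q·b+9·q-156·b²+39·b) + (2·q-6·b)·(21·z²+21·z·q+55·z·b+9·z-36·q·b+9·q-156·b²+39·b); both groups contain (21·z²+21·z·q+55·z·b+9·z-36·q·b+9·q-156·b²+39·b), so (7·z+2·q-6·b) is a factor with cofactor 21·z²+21·z·q+55·z·b+9·z-36·q·b+9·q-156·b²+39·b.
The cofactor groups again: 21·z²+21·z·q+55·z·b+9·z-36·q·b+9·q-156·b²+39·b = 3·z·(7·z-12·b+3) + (3·q+13·b)·(7·z-12·b+3); both groups contain (7·z-12·b+3), giving (3·z+3·q+13·b)·(7·z-12·b+3).

(7·z-12·b+3)·(7·z+2·q-6·b)·(3·z+3·q+13·b)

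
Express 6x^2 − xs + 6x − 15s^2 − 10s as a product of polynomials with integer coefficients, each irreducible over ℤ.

(3x − 5s)(2x + 3s + 2)

Group: 3x(2x + 3s + 2) − 5s(2x + 3s + 2); both groups contain (2x + 3s + 2).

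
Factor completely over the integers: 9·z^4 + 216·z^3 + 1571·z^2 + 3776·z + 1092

By the rational root theorem, z = -1/3 is a root, so (3·z + 1) divides it; the quotient is 3·z^3 + 71·z^2 + 500·z + 1092.
Next, z = -14/3 is a root, so (3·z + 14) divides it; the quotient is z^2 + 19·z + 78.
The remaining quadratic factors as (z + 13)(z + 6).

(3·z + 1)·(3·z + 14)·(z + 13)·(z + 6)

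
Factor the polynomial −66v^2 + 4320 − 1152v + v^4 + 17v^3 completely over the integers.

(v + 12)(v + 15)(v − 4)(v − 6)

Among the possible rational roots, v = −12 is a root, so (v + 12) divides it; the quotient is v^3 + 5v^2 − 126v + 360.
Continuing, v = −15 is a root, giving the factor (v + 15) and quotient v^2 − 10v + 24.
The remaining quadratic factors as (v − 4)(v − 6).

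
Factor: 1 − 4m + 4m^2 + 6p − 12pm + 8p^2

Group: 2p(4p − 2m + 1) + (−2m + 1)(4p − 2m + 1); both groups contain (4p − 2m + 1).

(2p − 2m + 1)(4p − 2m + 1)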